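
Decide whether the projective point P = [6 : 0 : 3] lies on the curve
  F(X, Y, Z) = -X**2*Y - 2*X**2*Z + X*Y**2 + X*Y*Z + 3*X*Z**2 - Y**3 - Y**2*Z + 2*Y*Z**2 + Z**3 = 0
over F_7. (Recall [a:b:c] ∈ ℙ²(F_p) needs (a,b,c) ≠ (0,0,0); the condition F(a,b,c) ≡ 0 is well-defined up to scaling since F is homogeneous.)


F(6,0,3) ≡ 1 (mod 7); P is NOT on the curve.

Evaluate F(6, 0, 3) term-by-term (mod 7).
  -X**2*Y ↦ -1·36·0·1 = 0
  -2*X**2*Z ↦ -2·36·1·3 = -216
  X*Y**2 ↦ 1·6·0·1 = 0
  X*Y*Z ↦ 1·6·0·3 = 0
  3*X*Z**2 ↦ 3·6·1·9 = 162
  -Y**3 ↦ -1·1·0·1 = 0
  -Y**2*Z ↦ -1·1·0·3 = 0
  2*Y*Z**2 ↦ 2·1·0·9 = 0
  Z**3 ↦ 1·1·1·27 = 27
Sum: F(6, 0, 3) = (0) + (-216) + (0) + (0) + (162) + (0) + (0) + (0) + (27) = -27.
Reducing mod 7: -27 ≡ 1 (mod 7).
Since F(a, b, c) ≡ 1 ≠ 0 (mod 7), P does NOT lie on the curve.


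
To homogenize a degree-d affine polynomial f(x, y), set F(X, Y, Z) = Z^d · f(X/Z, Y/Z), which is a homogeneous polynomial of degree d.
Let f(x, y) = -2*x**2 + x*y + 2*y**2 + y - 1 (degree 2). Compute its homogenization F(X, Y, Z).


F(X, Y, Z) = -2*X**2 + X*Y + 2*Y**2 + Y*Z - Z**2

deg(f) = 2.
Substitute x = X/Z, y = Y/Z into f, then multiply by Z^2.
  monomial -2·x^2·y^0 ↦ -2·X^2·Y^0·Z^0.
  monomial 1·x^1·y^1 ↦ 1·X^1·Y^1·Z^0.
  monomial 2·x^0·y^2 ↦ 2·X^0·Y^2·Z^0.
  monomial 1·x^0·y^1 ↦ 1·X^0·Y^1·Z^1.
  monomial -1·x^0·y^0 ↦ -1·X^0·Y^0·Z^2.
Collecting: F(X, Y, Z) = -2*X**2 + X*Y + 2*Y**2 + Y*Z - Z**2.


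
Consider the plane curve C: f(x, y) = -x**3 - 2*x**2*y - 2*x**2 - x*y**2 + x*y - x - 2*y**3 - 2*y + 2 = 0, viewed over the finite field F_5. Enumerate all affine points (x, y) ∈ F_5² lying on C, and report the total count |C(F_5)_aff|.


Affine F_5-points: {(3, 4), (4, 2), (4, 4)}; count = 3.

For each of the 25 pairs (x, y) ∈ F_5², evaluate f(x, y) mod 5. Record the zeros.
  x = 0: [0↦2, 1↦3, 2↦2, 3↦2, 4↦1]  zeros at y ∈ ∅
  x = 1: [0↦3, 1↦2, 2↦2, 3↦1, 4↦2]  zeros at y ∈ ∅
  x = 2: [0↦4, 1↦2, 2↦4, 3↦3, 4↦2]  zeros at y ∈ ∅
  x = 3: [0↦4, 1↦2, 2↦2, 3↦2, 4↦0]  zeros at y ∈ {4}
  x = 4: [0↦2, 1↦1, 2↦0, 3↦2, 4↦0]  zeros at y ∈ {2, 4}
Collecting zeros: affine points = {(3, 4), (4, 2), (4, 4)}.
Total count |C(F_5)_aff| = 3.


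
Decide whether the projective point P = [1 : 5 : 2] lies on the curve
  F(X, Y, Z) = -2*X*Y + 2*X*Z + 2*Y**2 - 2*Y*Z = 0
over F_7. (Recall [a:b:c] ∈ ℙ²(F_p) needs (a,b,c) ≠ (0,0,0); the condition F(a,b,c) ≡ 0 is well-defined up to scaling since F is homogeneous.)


F(1,5,2) ≡ 3 (mod 7); P is NOT on the curve.

Evaluate F(1, 5, 2) term-by-term (mod 7).
  -2*X*Y ↦ -2·1·5·1 = -10
  2*X*Z ↦ 2·1·1·2 = 4
  2*Y**2 ↦ 2·1·25·1 = 50
  -2*Y*Z ↦ -2·1·5·2 = -20
Sum: F(1, 5, 2) = (-10) + (4) + (50) + (-20) = 24.
Reducing mod 7: 24 ≡ 3 (mod 7).
Since F(a, b, c) ≡ 3 ≠ 0 (mod 7), P does NOT lie on the curve.


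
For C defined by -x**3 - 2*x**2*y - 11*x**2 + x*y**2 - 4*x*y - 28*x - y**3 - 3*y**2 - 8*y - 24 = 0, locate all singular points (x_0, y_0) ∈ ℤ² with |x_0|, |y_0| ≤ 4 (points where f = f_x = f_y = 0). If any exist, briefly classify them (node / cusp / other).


Singular points: {(-2, -2)}; classification: node.

Compute partial derivatives:
  f_x = -3*x**2 - 4*x*y - 22*x + y**2 - 4*y - 28.
  f_y = -2*x**2 + 2*x*y - 4*x - 3*y**2 - 6*y - 8.
Scan x_0 ∈ {−4, ..., 4}. For each x_0, f_y(x_0, y) is a polynomial in y; find its integer roots y ∈ {−4, ..., 4}, then test f_x and f at those candidates.
  x = -4: f_y(-4, y) = -3*y**2 - 14*y - 24; no integer root y with |y| ≤ 4.
  x = -3: f_y(-3, y) = -3*y**2 - 12*y - 14; no integer root y with |y| ≤ 4.
  x = -2: f_y(-2, y) = -3*y**2 - 10*y - 8; vanishes at y ∈ {-2}. (-2, -2): f_x = 0, f = 0 — SINGULAR.
  x = -1: f_y(-1, y) = -3*y**2 - 8*y - 6; no integer root y with |y| ≤ 4.
  x = 0: f_y(0, y) = -3*y**2 - 6*y - 8; no integer root y with |y| ≤ 4.
  x = 1: f_y(1, y) = -3*y**2 - 4*y - 14; no integer root y with |y| ≤ 4.
  x = 2: f_y(2, y) = -3*y**2 - 2*y - 24; no integer root y with |y| ≤ 4.
  x = 3: f_y(3, y) = -3*y**2 - 38; no integer root y with |y| ≤ 4.
  x = 4: f_y(4, y) = -3*y**2 + 2*y - 56; no integer root y with |y| ≤ 4.
Only singular point on the grid: (-2, -2).
Classify: substitute x = -2 + u, y = -2 + v and expand: f = -u**3 - 2*u**2*v - u**2 + u*v**2 - v**3 + v**2.
No constant or linear terms (consistent with a singular point). Quadratic part: -u**2 + v**2. Cubic part: -u**3 - 2*u**2*v + u*v**2 - v**3.
The quadratic part v**2 - u**2 = (v − u)(v + u) splits into two distinct linear factors, so there are two distinct tangent lines y − -2 = ±(x − -2) — this is a node (ordinary double point).
Classification: node.


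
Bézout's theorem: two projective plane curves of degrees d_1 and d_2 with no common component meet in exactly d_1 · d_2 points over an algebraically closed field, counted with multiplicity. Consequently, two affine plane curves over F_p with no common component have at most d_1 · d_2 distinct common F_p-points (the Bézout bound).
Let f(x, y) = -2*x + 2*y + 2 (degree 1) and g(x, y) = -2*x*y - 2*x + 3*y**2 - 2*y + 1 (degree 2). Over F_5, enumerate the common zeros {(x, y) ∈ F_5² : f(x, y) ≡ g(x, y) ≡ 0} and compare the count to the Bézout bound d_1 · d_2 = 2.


Common zeros: {(4, 3)}; count = 1; Bézout bound = 2.

deg(f) = 1, deg(g) = 2, so Bézout bound = 2.
Scan x ∈ F_5. For each x, list the y ∈ F_5 with f(x, y) ≡ 0 and those with g(x, y) ≡ 0 (mod 5); the common zeros in that column are the intersection.
  x = 0: f ≡ 0 at y ∈ {4}; g ≡ 0 at y ∈ ∅; common: ∅.
  x = 1: f ≡ 0 at y ∈ {0}; g ≡ 0 at y ∈ ∅; common: ∅.
  x = 2: f ≡ 0 at y ∈ {1}; g ≡ 0 at y ∈ ∅; common: ∅.
  x = 3: f ≡ 0 at y ∈ {2}; g ≡ 0 at y ∈ {0, 1}; common: ∅.
  x = 4: f ≡ 0 at y ∈ {3}; g ≡ 0 at y ∈ {2, 3}; common: {3}.
Collecting: common zeros = {(4, 3)}, so the count is 1.
Comparison with the Bézout bound: 1 ≤ 2 = deg(f)·deg(g), as expected for curves with no common component (the affine F_5-count falls short of the bound because intersections may lie at infinity, over extension fields, or carry multiplicity).


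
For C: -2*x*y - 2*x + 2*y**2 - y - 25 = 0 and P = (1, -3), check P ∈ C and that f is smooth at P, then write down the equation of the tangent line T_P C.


Tangent line at P: 4*x - 15*y - 49 = 0.

Step 1: f(1, -3) = 0, so P lies on C.
Step 2: partial derivatives
  f_x(x, y) = -2*y - 2, f_y(x, y) = -2*x + 4*y - 1.
  f_x(P) = 4, f_y(P) = -15 (gradient nonzero, so P is smooth).
Step 3: tangent line at P: 4·(x − 1) + -15·(y − -3) = 0.
Expanding: 4*x - 15*y - 49 = 0.


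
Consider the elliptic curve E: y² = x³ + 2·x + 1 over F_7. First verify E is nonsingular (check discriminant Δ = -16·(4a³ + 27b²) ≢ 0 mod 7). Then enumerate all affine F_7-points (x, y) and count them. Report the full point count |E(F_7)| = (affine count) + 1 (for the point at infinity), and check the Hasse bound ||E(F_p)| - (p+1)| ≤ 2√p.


Affine points = {(0, 1), (0, 6), (1, 2), (1, 5)}; affine count = 4; |E(F_7)| = 5.

Discriminant check: Δ ∝ 4a³ + 27b² = 4·2³ + 27·1² = 4·8 + 27·1 ≡ 3 (mod 7). Nonzero ⇒ E is nonsingular.
For each x ∈ F_7, compute rhs = x³ + 2·x + 1 mod 7, then count y ∈ F_7 with y² ≡ rhs.
  x = 0: rhs = 1, matching y values: 1, 6 (2 points).
  x = 1: rhs = 4, matching y values: 2, 5 (2 points).
  x = 2: rhs = 6, matching y values: none (0 points).
  x = 3: rhs = 6, matching y values: none (0 points).
  x = 4: rhs = 3, matching y values: none (0 points).
  x = 5: rhs = 3, matching y values: none (0 points).
  x = 6: rhs = 5, matching y values: none (0 points).
Total affine count: 4.
Full point count |E(F_7)| = 4 + 1 = 5.
Hasse bound: |5 − (7+1)| = |-3| = 3 ≤ 2√7 ≈ 5.2915 ✓.


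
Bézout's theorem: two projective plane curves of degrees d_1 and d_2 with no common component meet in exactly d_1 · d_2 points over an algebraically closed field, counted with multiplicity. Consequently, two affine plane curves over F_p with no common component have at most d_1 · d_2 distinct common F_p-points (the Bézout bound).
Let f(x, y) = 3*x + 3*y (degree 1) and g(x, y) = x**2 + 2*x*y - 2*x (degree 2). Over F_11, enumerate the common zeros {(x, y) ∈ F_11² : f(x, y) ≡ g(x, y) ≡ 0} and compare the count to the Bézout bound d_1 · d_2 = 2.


Common zeros: {(0, 0), (9, 2)}; count = 2; Bézout bound = 2.

deg(f) = 1, deg(g) = 2, so Bézout bound = 2.
Scan x ∈ F_11. For each x, list the y ∈ F_11 with f(x, y) ≡ 0 and those with g(x, y) ≡ 0 (mod 11); the common zeros in that column are the intersection.
  x = 0: f ≡ 0 at y ∈ {0}; g ≡ 0 at y ∈ {0, 1, 2, 3, 4, 5, 6, 7, 8, 9, 10}; common: {0}.
  x = 1: f ≡ 0 at y ∈ {10}; g ≡ 0 at y ∈ {6}; common: ∅.
  x = 2: f ≡ 0 at y ∈ {9}; g ≡ 0 at y ∈ {0}; common: ∅.
  x = 3: f ≡ 0 at y ∈ {8}; g ≡ 0 at y ∈ {5}; common: ∅.
  x = 4: f ≡ 0 at y ∈ {7}; g ≡ 0 at y ∈ {10}; common: ∅.
  x = 5: f ≡ 0 at y ∈ {6}; g ≡ 0 at y ∈ {4}; common: ∅.
  x = 6: f ≡ 0 at y ∈ {5}; g ≡ 0 at y ∈ {9}; common: ∅.
  x = 7: f ≡ 0 at y ∈ {4}; g ≡ 0 at y ∈ {3}; common: ∅.
  x = 8: f ≡ 0 at y ∈ {3}; g ≡ 0 at y ∈ {8}; common: ∅.
  x = 9: f ≡ 0 at y ∈ {2}; g ≡ 0 at y ∈ {2}; common: {2}.
  x = 10: f ≡ 0 at y ∈ {1}; g ≡ 0 at y ∈ {7}; common: ∅.
Collecting: common zeros = {(0, 0), (9, 2)}, so the count is 2.
Comparison with the Bézout bound: 2 ≤ 2 = deg(f)·deg(g), as expected for curves with no common component (the bound is attained).


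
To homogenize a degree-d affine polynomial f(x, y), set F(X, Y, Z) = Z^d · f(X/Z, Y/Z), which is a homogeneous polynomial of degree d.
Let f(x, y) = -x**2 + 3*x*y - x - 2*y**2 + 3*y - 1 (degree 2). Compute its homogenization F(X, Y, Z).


F(X, Y, Z) = -X**2 + 3*X*Y - X*Z - 2*Y**2 + 3*Y*Z - Z**2

deg(f) = 2.
Substitute x = X/Z, y = Y/Z into f, then multiply by Z^2.
  monomial -1·x^2·y^0 ↦ -1·X^2·Y^0·Z^0.
  monomial 3·x^1·y^1 ↦ 3·X^1·Y^1·Z^0.
  monomial -1·x^1·y^0 ↦ -1·X^1·Y^0·Z^1.
  monomial -2·x^0·y^2 ↦ -2·X^0·Y^2·Z^0.
  monomial 3·x^0·y^1 ↦ 3·X^0·Y^1·Z^1.
  monomial -1·x^0·y^0 ↦ -1·X^0·Y^0·Z^2.
Collecting: F(X, Y, Z) = -X**2 + 3*X*Y - X*Z - 2*Y**2 + 3*Y*Z - Z**2.


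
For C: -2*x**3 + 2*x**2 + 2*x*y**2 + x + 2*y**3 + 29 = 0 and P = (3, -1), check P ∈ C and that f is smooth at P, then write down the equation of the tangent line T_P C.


Tangent line at P: -39*x - 6*y + 111 = 0.

Step 1: f(3, -1) = 0, so P lies on C.
Step 2: partial derivatives
  f_x(x, y) = -6*x**2 + 4*x + 2*y**2 + 1, f_y(x, y) = 4*x*y + 6*y**2.
  f_x(P) = -39, f_y(P) = -6 (gradient nonzero, so P is smooth).
Step 3: tangent line at P: -39·(x − 3) + -6·(y − -1) = 0.
Expanding: -39*x - 6*y + 111 = 0.


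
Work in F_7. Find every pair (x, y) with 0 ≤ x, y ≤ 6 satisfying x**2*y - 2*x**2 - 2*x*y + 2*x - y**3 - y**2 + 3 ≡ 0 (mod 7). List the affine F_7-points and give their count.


Affine F_7-points: {(0, 4), (0, 5), (1, 1), (3, 4), (4, 0), (5, 3), (5, 5), (6, 1), (6, 2), (6, 3)}; count = 10.

For each of the 49 pairs (x, y) ∈ F_7², evaluate f(x, y) mod 7. Record the zeros.
  x = 0: [0↦3, 1↦1, 2↦5, 3↦2, 4↦0, 5↦0, 6↦3]  zeros at y ∈ {4, 5}
  x = 1: [0↦3, 1↦0, 2↦3, 3↦6, 4↦3, 5↦2, 6↦4]  zeros at y ∈ {1}
  x = 2: [0↦6, 1↦4, 2↦1, 3↦5, 4↦3, 5↦3, 6↦6]  zeros at y ∈ ∅
  x = 3: [0↦5, 1↦6, 2↦6, 3↦6, 4↦0, 5↦3, 6↦2]  zeros at y ∈ {4}
  x = 4: [0↦0, 1↦6, 2↦4, 3↦2, 4↦1, 5↦2, 6↦6]  zeros at y ∈ {0}
  x = 5: [0↦5, 1↦4, 2↦2, 3↦0, 4↦6, 5↦0, 6↦4]  zeros at y ∈ {3, 5}
  x = 6: [0↦6, 1↦0, 2↦0, 3↦0, 4↦1, 5↦4, 6↦3]  zeros at y ∈ {1, 2, 3}
Collecting zeros: affine points = {(0, 4), (0, 5), (1, 1), (3, 4), (4, 0), (5, 3), (5, 5), (6, 1), (6, 2), (6, 3)}.
Total count |C(F_7)_aff| = 10.


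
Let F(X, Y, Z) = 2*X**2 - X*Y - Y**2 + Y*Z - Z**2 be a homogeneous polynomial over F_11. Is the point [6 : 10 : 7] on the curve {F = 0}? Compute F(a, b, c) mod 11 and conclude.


F(6,10,7) ≡ 10 (mod 11); P is NOT on the curve.

Evaluate F(6, 10, 7) term-by-term (mod 11).
  2*X**2 ↦ 2·36·1·1 = 72
  -X*Y ↦ -1·6·10·1 = -60
  -Y**2 ↦ -1·1·100·1 = -100
  Y*Z ↦ 1·1·10·7 = 70
  -Z**2 ↦ -1·1·1·49 = -49
Sum: F(6, 10, 7) = (72) + (-60) + (-100) + (70) + (-49) = -67.
Reducing mod 11: -67 ≡ 10 (mod 11).
Since F(a, b, c) ≡ 10 ≠ 0 (mod 11), P does NOT lie on the curve.


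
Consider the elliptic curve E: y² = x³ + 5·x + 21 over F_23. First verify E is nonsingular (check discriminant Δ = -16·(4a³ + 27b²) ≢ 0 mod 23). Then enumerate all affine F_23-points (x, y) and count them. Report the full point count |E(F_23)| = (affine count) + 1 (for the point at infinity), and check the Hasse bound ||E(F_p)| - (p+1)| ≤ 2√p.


Affine points = {(1, 2), (1, 21), (2, 4), (2, 19), (4, 6), (4, 17), (7, 10), (7, 13), (9, 6), (9, 17), (10, 6), (10, 17), (11, 2), (11, 21), (13, 11), (13, 12), (14, 11), (14, 12), (18, 3), (18, 20), (19, 11), (19, 12), (20, 5), (20, 18), (21, 7), (21, 16)}; affine count = 26; |E(F_23)| = 27.

Discriminant check: Δ ∝ 4a³ + 27b² = 4·5³ + 27·21² = 4·125 + 27·441 ≡ 10 (mod 23). Nonzero ⇒ E is nonsingular.
For each x ∈ F_23, compute rhs = x³ + 5·x + 21 mod 23, then count y ∈ F_23 with y² ≡ rhs.
  x = 0: rhs = 21, matching y values: none (0 points).
  x = 1: rhs = 4, matching y values: 2, 21 (2 points).
  x = 2: rhs = 16, matching y values: 4, 19 (2 points).
  x = 3: rhs = 17, matching y values: none (0 points).
  x = 4: rhs = 13, matching y values: 6, 17 (2 points).
  x = 5: rhs = 10, matching y values: none (0 points).
  x = 6: rhs = 14, matching y values: none (0 points).
  x = 7: rhs = 8, matching y values: 10, 13 (2 points).
  x = 8: rhs = 21, matching y values: none (0 points).
  x = 9: rhs = 13, matching y values: 6, 17 (2 points).
  x = 10: rhs = 13, matching y values: 6, 17 (2 points).
  x = 11: rhs = 4, matching y values: 2, 21 (2 points).
  x = 12: rhs = 15, matching y values: none (0 points).
  x = 13: rhs = 6, matching y values: 11, 12 (2 points).
  x = 14: rhs = 6, matching y values: 11, 12 (2 points).
  x = 15: rhs = 21, matching y values: none (0 points).
  x = 16: rhs = 11, matching y values: none (0 points).
  x = 17: rhs = 5, matching y values: none (0 points).
  x = 18: rhs = 9, matching y values: 3, 20 (2 points).
  x = 19: rhs = 6, matching y values: 11, 12 (2 points).
  x = 20: rhs = 2, matching y values: 5, 18 (2 points).
  x = 21: rhs = 3, matching y values: 7, 16 (2 points).
  x = 22: rhs = 15, matching y values: none (0 points).
Total affine count: 26.
Full point count |E(F_23)| = 26 + 1 = 27.
Hasse bound: |27 − (23+1)| = |3| = 3 ≤ 2√23 ≈ 9.5917 ✓.


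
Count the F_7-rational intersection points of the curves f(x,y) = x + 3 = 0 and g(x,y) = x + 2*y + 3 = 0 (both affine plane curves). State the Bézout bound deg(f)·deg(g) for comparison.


Common zeros: {(4, 0)}; count = 1; Bézout bound = 1.

deg(f) = 1, deg(g) = 1, so Bézout bound = 1.
Scan x ∈ F_7. For each x, list the y ∈ F_7 with f(x, y) ≡ 0 and those with g(x, y) ≡ 0 (mod 7); the common zeros in that column are the intersection.
  x = 0: f ≡ 0 at y ∈ ∅; g ≡ 0 at y ∈ {2}; common: ∅.
  x = 1: f ≡ 0 at y ∈ ∅; g ≡ 0 at y ∈ {5}; common: ∅.
  x = 2: f ≡ 0 at y ∈ ∅; g ≡ 0 at y ∈ {1}; common: ∅.
  x = 3: f ≡ 0 at y ∈ ∅; g ≡ 0 at y ∈ {4}; common: ∅.
  x = 4: f ≡ 0 at y ∈ {0, 1, 2, 3, 4, 5, 6}; g ≡ 0 at y ∈ {0}; common: {0}.
  x = 5: f ≡ 0 at y ∈ ∅; g ≡ 0 at y ∈ {3}; common: ∅.
  x = 6: f ≡ 0 at y ∈ ∅; g ≡ 0 at y ∈ {6}; common: ∅.
Collecting: common zeros = {(4, 0)}, so the count is 1.
Comparison with the Bézout bound: 1 ≤ 1 = deg(f)·deg(g), as expected for curves with no common component (the bound is attained).


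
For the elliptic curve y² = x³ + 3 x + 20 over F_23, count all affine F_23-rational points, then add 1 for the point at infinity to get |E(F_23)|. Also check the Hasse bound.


Affine points = {(1, 1), (1, 22), (4, 2), (4, 21), (6, 1), (6, 22), (7, 4), (7, 19), (8, 2), (8, 21), (11, 2), (11, 21), (12, 6), (12, 17), (13, 5), (13, 18), (14, 0), (15, 6), (15, 17), (16, 1), (16, 22), (17, 4), (17, 19), (18, 8), (18, 15), (19, 6), (19, 17), (21, 11), (21, 12), (22, 4), (22, 19)}; affine count = 31; |E(F_23)| = 32.

Discriminant check: Δ ∝ 4a³ + 27b² = 4·3³ + 27·20² = 4·27 + 27·400 ≡ 6 (mod 23). Nonzero ⇒ E is nonsingular.
For each x ∈ F_23, compute rhs = x³ + 3·x + 20 mod 23, then count y ∈ F_23 with y² ≡ rhs.
  x = 0: rhs = 20, matching y values: none (0 points).
  x = 1: rhs = 1, matching y values: 1, 22 (2 points).
  x = 2: rhs = 11, matching y values: none (0 points).
  x = 3: rhs = 10, matching y values: none (0 points).
  x = 4: rhs = 4, matching y values: 2, 21 (2 points).
  x = 5: rhs = 22, matching y values: none (0 points).
  x = 6: rhs = 1, matching y values: 1, 22 (2 points).
  x = 7: rhs = 16, matching y values: 4, 19 (2 points).
  x = 8: rhs = 4, matching y values: 2, 21 (2 points).
  x = 9: rhs = 17, matching y values: none (0 points).
  x = 10: rhs = 15, matching y values: none (0 points).
  x = 11: rhs = 4, matching y values: 2, 21 (2 points).
  x = 12: rhs = 13, matching y values: 6, 17 (2 points).
  x = 13: rhs = 2, matching y values: 5, 18 (2 points).
  x = 14: rhs = 0, matching y values: 0 (1 points).
  x = 15: rhs = 13, matching y values: 6, 17 (2 points).
  x = 16: rhs = 1, matching y values: 1, 22 (2 points).
  x = 17: rhs = 16, matching y values: 4, 19 (2 points).
  x = 18: rhs = 18, matching y values: 8, 15 (2 points).
  x = 19: rhs = 13, matching y values: 6, 17 (2 points).
  x = 20: rhs = 7, matching y values: none (0 points).
  x = 21: rhs = 6, matching y values: 11, 12 (2 points).
  x = 22: rhs = 16, matching y values: 4, 19 (2 points).
Total affine count: 31.
Full point count |E(F_23)| = 31 + 1 = 32.
Hasse bound: |32 − (23+1)| = |8| = 8 ≤ 2√23 ≈ 9.5917 ✓.


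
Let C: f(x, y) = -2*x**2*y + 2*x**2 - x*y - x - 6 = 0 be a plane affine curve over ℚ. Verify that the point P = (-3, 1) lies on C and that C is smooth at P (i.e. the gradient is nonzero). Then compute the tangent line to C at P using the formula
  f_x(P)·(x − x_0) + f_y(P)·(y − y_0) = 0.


Tangent line at P: -2*x - 15*y + 9 = 0.

Step 1: f(-3, 1) = 0, so P lies on C.
Step 2: partial derivatives
  f_x(x, y) = -4*x*y + 4*x - y - 1, f_y(x, y) = -2*x**2 - x.
  f_x(P) = -2, f_y(P) = -15 (gradient nonzero, so P is smooth).
Step 3: tangent line at P: -2·(x − -3) + -15·(y − 1) = 0.
Expanding: -2*x - 15*y + 9 = 0.


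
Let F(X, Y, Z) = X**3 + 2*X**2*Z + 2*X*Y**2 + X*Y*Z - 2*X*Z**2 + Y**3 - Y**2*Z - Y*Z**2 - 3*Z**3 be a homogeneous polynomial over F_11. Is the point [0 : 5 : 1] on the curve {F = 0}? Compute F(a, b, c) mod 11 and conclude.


F(0,5,1) ≡ 4 (mod 11); P is NOT on the curve.

Evaluate F(0, 5, 1) term-by-term (mod 11).
  X**3 ↦ 1·0·1·1 = 0
  2*X**2*Z ↦ 2·0·1·1 = 0
  2*X*Y**2 ↦ 2·0·25·1 = 0
  X*Y*Z ↦ 1·0·5·1 = 0
  -2*X*Z**2 ↦ -2·0·1·1 = 0
  Y**3 ↦ 1·1·125·1 = 125
  -Y**2*Z ↦ -1·1·25·1 = -25
  -Y*Z**2 ↦ -1·1·5·1 = -5
  -3*Z**3 ↦ -3·1·1·1 = -3
Sum: F(0, 5, 1) = (0) + (0) + (0) + (0) + (0) + (125) + (-25) + (-5) + (-3) = 92.
Reducing mod 11: 92 ≡ 4 (mod 11).
Since F(a, b, c) ≡ 4 ≠ 0 (mod 11), P does NOT lie on the curve.


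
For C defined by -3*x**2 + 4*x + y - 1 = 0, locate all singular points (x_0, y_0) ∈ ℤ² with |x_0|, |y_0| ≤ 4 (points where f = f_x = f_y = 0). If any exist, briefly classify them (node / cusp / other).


No singular points in the scanned grid; C is smooth there.

Compute partial derivatives:
  f_x = 4 - 6*x.
  f_y = 1.
f_y = 1 is a nonzero constant, so f_y never vanishes: no point (x, y) can satisfy f = f_x = f_y = 0. In particular no (x, y) ∈ {−4, ..., 4}² is singular; the curve is smooth.


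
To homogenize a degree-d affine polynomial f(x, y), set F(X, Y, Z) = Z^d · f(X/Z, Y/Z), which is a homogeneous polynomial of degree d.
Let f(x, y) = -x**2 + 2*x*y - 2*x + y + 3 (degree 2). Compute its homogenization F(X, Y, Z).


F(X, Y, Z) = -X**2 + 2*X*Y - 2*X*Z + Y*Z + 3*Z**2

deg(f) = 2.
Substitute x = X/Z, y = Y/Z into f, then multiply by Z^2.
  monomial -1·x^2·y^0 ↦ -1·X^2·Y^0·Z^0.
  monomial 2·x^1·y^1 ↦ 2·X^1·Y^1·Z^0.
  monomial -2·x^1·y^0 ↦ -2·X^1·Y^0·Z^1.
  monomial 1·x^0·y^1 ↦ 1·X^0·Y^1·Z^1.
  monomial 3·x^0·y^0 ↦ 3·X^0·Y^0·Z^2.
Collecting: F(X, Y, Z) = -X**2 + 2*X*Y - 2*X*Z + Y*Z + 3*Z**2.


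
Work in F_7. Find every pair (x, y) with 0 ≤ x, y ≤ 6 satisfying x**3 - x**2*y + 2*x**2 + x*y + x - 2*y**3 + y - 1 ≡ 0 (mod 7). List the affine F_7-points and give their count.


Affine F_7-points: {(0, 6), (2, 1), (2, 5), (3, 2), (4, 6), (6, 4)}; count = 6.

For each of the 49 pairs (x, y) ∈ F_7², evaluate f(x, y) mod 7. Record the zeros.
  x = 0: [0↦6, 1↦5, 2↦6, 3↦4, 4↦1, 5↦6, 6↦0]  zeros at y ∈ {6}
  x = 1: [0↦3, 1↦2, 2↦3, 3↦1, 4↦5, 5↦3, 6↦4]  zeros at y ∈ ∅
  x = 2: [0↦3, 1↦0, 2↦6, 3↦2, 4↦4, 5↦0, 6↦6]  zeros at y ∈ {1, 5}
  x = 3: [0↦5, 1↦5, 2↦0, 3↦6, 4↦4, 5↦3, 6↦5]  zeros at y ∈ {2}
  x = 4: [0↦1, 1↦2, 2↦5, 3↦5, 4↦4, 5↦4, 6↦0]  zeros at y ∈ {6}
  x = 5: [0↦4, 1↦4, 2↦6, 3↦5, 4↦3, 5↦2, 6↦4]  zeros at y ∈ ∅
  x = 6: [0↦6, 1↦3, 2↦2, 3↦5, 4↦0, 5↦3, 6↦2]  zeros at y ∈ {4}
Collecting zeros: affine points = {(0, 6), (2, 1), (2, 5), (3, 2), (4, 6), (6, 4)}.
Total count |C(F_7)_aff| = 6.


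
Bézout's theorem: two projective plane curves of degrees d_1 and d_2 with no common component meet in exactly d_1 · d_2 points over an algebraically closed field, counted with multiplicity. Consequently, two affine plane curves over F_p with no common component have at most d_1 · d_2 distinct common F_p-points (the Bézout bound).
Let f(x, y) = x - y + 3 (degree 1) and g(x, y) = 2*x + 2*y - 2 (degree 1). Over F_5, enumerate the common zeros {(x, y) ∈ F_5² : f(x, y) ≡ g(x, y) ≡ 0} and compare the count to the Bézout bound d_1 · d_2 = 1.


Common zeros: {(4, 2)}; count = 1; Bézout bound = 1.

deg(f) = 1, deg(g) = 1, so Bézout bound = 1.
Scan x ∈ F_5. For each x, list the y ∈ F_5 with f(x, y) ≡ 0 and those with g(x, y) ≡ 0 (mod 5); the common zeros in that column are the intersection.
  x = 0: f ≡ 0 at y ∈ {3}; g ≡ 0 at y ∈ {1}; common: ∅.
  x = 1: f ≡ 0 at y ∈ {4}; g ≡ 0 at y ∈ {0}; common: ∅.
  x = 2: f ≡ 0 at y ∈ {0}; g ≡ 0 at y ∈ {4}; common: ∅.
  x = 3: f ≡ 0 at y ∈ {1}; g ≡ 0 at y ∈ {3}; common: ∅.
  x = 4: f ≡ 0 at y ∈ {2}; g ≡ 0 at y ∈ {2}; common: {2}.
Collecting: common zeros = {(4, 2)}, so the count is 1.
Comparison with the Bézout bound: 1 ≤ 1 = deg(f)·deg(g), as expected for curves with no common component (the bound is attained).


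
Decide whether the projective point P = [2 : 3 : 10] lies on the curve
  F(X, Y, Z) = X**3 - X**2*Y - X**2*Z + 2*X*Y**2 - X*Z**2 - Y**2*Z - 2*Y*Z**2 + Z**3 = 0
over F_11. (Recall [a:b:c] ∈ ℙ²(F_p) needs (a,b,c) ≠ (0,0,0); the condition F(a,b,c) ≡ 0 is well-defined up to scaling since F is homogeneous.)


F(2,3,10) ≡ 3 (mod 11); P is NOT on the curve.

Evaluate F(2, 3, 10) term-by-term (mod 11).
  X**3 ↦ 1·8·1·1 = 8
  -X**2*Y ↦ -1·4·3·1 = -12
  -X**2*Z ↦ -1·4·1·10 = -40
  2*X*Y**2 ↦ 2·2·9·1 = 36
  -X*Z**2 ↦ -1·2·1·100 = -200
  -Y**2*Z ↦ -1·1·9·10 = -90
  -2*Y*Z**2 ↦ -2·1·3·100 = -600
  Z**3 ↦ 1·1·1·1000 = 1000
Sum: F(2, 3, 10) = (8) + (-12) + (-40) + (36) + (-200) + (-90) + (-600) + (1000) = 102.
Reducing mod 11: 102 ≡ 3 (mod 11).
Since F(a, b, c) ≡ 3 ≠ 0 (mod 11), P does NOT lie on the curve.


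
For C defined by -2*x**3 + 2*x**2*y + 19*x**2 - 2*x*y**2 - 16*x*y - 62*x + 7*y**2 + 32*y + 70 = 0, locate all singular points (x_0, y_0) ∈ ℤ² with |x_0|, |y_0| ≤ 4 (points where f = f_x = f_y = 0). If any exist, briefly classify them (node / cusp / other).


Singular points: {(3, -1)}; classification: node.

Compute partial derivatives:
  f_x = -6*x**2 + 4*x*y + 38*x - 2*y**2 - 16*y - 62.
  f_y = 2*x**2 - 4*x*y - 16*x + 14*y + 32.
Scan x_0 ∈ {−4, ..., 4}. For each x_0, f_y(x_0, y) is a polynomial in y; find its integer roots y ∈ {−4, ..., 4}, then test f_x and f at those candidates.
  x = -4: f_y(-4, y) = 30*y + 128; no integer root y with |y| ≤ 4.
  x = -3: f_y(-3, y) = 26*y + 98; no integer root y with |y| ≤ 4.
  x = -2: f_y(-2, y) = 22*y + 72; no integer root y with |y| ≤ 4.
  x = -1: f_y(-1, y) = 18*y + 50; no integer root y with |y| ≤ 4.
  x = 0: f_y(0, y) = 14*y + 32; no integer root y with |y| ≤ 4.
  x = 1: f_y(1, y) = 10*y + 18; no integer root y with |y| ≤ 4.
  x = 2: f_y(2, y) = 6*y + 8; no integer root y with |y| ≤ 4.
  x = 3: f_y(3, y) = 2*y + 2; vanishes at y ∈ {-1}. (3, -1): f_x = 0, f = 0 — SINGULAR.
  x = 4: f_y(4, y) = -2*y; vanishes at y ∈ {0}. (4, 0): f_x = -6 ≠ 0.
Only singular point on the grid: (3, -1).
Classify: substitute x = 3 + u, y = -1 + v and expand: f = -2*u**3 + 2*u**2*v - u**2 - 2*u*v**2 + v**2.
No constant or linear terms (consistent with a singular point). Quadratic part: -u**2 + v**2. Cubic part: -2*u**3 + 2*u**2*v - 2*u*v**2.
The quadratic part v**2 - u**2 = (v − u)(v + u) splits into two distinct linear factors, so there are two distinct tangent lines y − -1 = ±(x − 3) — this is a node (ordinary double point).
Classification: node.


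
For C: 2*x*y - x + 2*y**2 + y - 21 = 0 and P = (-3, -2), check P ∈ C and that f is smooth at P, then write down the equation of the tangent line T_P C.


Tangent line at P: -5*x - 13*y - 41 = 0.

Step 1: f(-3, -2) = 0, so P lies on C.
Step 2: partial derivatives
  f_x(x, y) = 2*y - 1, f_y(x, y) = 2*x + 4*y + 1.
  f_x(P) = -5, f_y(P) = -13 (gradient nonzero, so P is smooth).
Step 3: tangent line at P: -5·(x − -3) + -13·(y − -2) = 0.
Expanding: -5*x - 13*y - 41 = 0.


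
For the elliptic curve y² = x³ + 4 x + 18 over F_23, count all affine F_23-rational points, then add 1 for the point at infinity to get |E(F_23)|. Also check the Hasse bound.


Affine points = {(0, 8), (0, 15), (1, 0), (4, 11), (4, 12), (5, 5), (5, 18), (9, 1), (9, 22), (10, 0), (11, 6), (11, 17), (12, 0), (13, 6), (13, 17), (14, 9), (14, 14), (15, 7), (15, 16), (17, 10), (17, 13), (20, 5), (20, 18), (21, 5), (21, 18), (22, 6), (22, 17)}; affine count = 27; |E(F_23)| = 28.

Discriminant check: Δ ∝ 4a³ + 27b² = 4·4³ + 27·18² = 4·64 + 27·324 ≡ 11 (mod 23). Nonzero ⇒ E is nonsingular.
For each x ∈ F_23, compute rhs = x³ + 4·x + 18 mod 23, then count y ∈ F_23 with y² ≡ rhs.
  x = 0: rhs = 18, matching y values: 8, 15 (2 points).
  x = 1: rhs = 0, matching y values: 0 (1 points).
  x = 2: rhs = 11, matching y values: none (0 points).
  x = 3: rhs = 11, matching y values: none (0 points).
  x = 4: rhs = 6, matching y values: 11, 12 (2 points).
  x = 5: rhs = 2, matching y values: 5, 18 (2 points).
  x = 6: rhs = 5, matching y values: none (0 points).
  x = 7: rhs = 21, matching y values: none (0 points).
  x = 8: rhs = 10, matching y values: none (0 points).
  x = 9: rhs = 1, matching y values: 1, 22 (2 points).
  x = 10: rhs = 0, matching y values: 0 (1 points).
  x = 11: rhs = 13, matching y values: 6, 17 (2 points).
  x = 12: rhs = 0, matching y values: 0 (1 points).
  x = 13: rhs = 13, matching y values: 6, 17 (2 points).
  x = 14: rhs = 12, matching y values: 9, 14 (2 points).
  x = 15: rhs = 3, matching y values: 7, 16 (2 points).
  x = 16: rhs = 15, matching y values: none (0 points).
  x = 17: rhs = 8, matching y values: 10, 13 (2 points).
  x = 18: rhs = 11, matching y values: none (0 points).
  x = 19: rhs = 7, matching y values: none (0 points).
  x = 20: rhs = 2, matching y values: 5, 18 (2 points).
  x = 21: rhs = 2, matching y values: 5, 18 (2 points).
  x = 22: rhs = 13, matching y values: 6, 17 (2 points).
Total affine count: 27.
Full point count |E(F_23)| = 27 + 1 = 28.
Hasse bound: |28 − (23+1)| = |4| = 4 ≤ 2√23 ≈ 9.5917 ✓.


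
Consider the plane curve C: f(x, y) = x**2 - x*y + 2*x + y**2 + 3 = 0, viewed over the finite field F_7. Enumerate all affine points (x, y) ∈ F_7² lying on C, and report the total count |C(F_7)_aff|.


Affine F_7-points: {(0, 2), (0, 5), (2, 3), (2, 6), (3, 5), (6, 3)}; count = 6.

For each of the 49 pairs (x, y) ∈ F_7², evaluate f(x, y) mod 7. Record the zeros.
  x = 0: [0↦3, 1↦4, 2↦0, 3↦5, 4↦5, 5↦0, 6↦4]  zeros at y ∈ {2, 5}
  x = 1: [0↦6, 1↦6, 2↦1, 3↦5, 4↦4, 5↦5, 6↦1]  zeros at y ∈ ∅
  x = 2: [0↦4, 1↦3, 2↦4, 3↦0, 4↦5, 5↦5, 6↦0]  zeros at y ∈ {3, 6}
  x = 3: [0↦4, 1↦2, 2↦2, 3↦4, 4↦1, 5↦0, 6↦1]  zeros at y ∈ {5}
  x = 4: [0↦6, 1↦3, 2↦2, 3↦3, 4↦6, 5↦4, 6↦4]  zeros at y ∈ ∅
  x = 5: [0↦3, 1↦6, 2↦4, 3↦4, 4↦6, 5↦3, 6↦2]  zeros at y ∈ ∅
  x = 6: [0↦2, 1↦4, 2↦1, 3↦0, 4↦1, 5↦4, 6↦2]  zeros at y ∈ {3}
Collecting zeros: affine points = {(0, 2), (0, 5), (2, 3), (2, 6), (3, 5), (6, 3)}.
Total count |C(F_7)_aff| = 6.


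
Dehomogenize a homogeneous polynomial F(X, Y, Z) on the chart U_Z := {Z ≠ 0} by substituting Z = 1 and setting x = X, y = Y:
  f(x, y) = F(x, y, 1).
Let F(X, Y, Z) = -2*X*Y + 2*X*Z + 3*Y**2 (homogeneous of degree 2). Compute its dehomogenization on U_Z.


f(x, y) = -2*x*y + 2*x + 3*y**2

On U_Z we set Z = 1. Each monomial c·X^i·Y^j·Z^k in F becomes c·x^i·y^j·1^k = c·x^i·y^j.
Substituting Z = 1: F(X, Y, 1) = -2*x*y + 2*x + 3*y**2.
Note: deg(f) ≤ deg(F) = 2; strict inequality happens when F is divisible by Z (lost terms).


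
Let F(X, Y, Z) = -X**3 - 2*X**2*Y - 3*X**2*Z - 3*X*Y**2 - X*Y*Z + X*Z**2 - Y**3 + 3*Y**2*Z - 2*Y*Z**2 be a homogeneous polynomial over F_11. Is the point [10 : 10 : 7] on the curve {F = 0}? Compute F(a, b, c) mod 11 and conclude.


F(10,10,7) ≡ 5 (mod 11); P is NOT on the curve.

Evaluate F(10, 10, 7) term-by-term (mod 11).
  -X**3 ↦ -1·1000·1·1 = -1000
  -2*X**2*Y ↦ -2·100·10·1 = -2000
  -3*X**2*Z ↦ -3·100·1·7 = -2100
  -3*X*Y**2 ↦ -3·10·100·1 = -3000
  -X*Y*Z ↦ -1·10·10·7 = -700
  X*Z**2 ↦ 1·10·1·49 = 490
  -Y**3 ↦ -1·1·1000·1 = -1000
  3*Y**2*Z ↦ 3·1·100·7 = 2100
  -2*Y*Z**2 ↦ -2·1·10·49 = -980
Sum: F(10, 10, 7) = (-1000) + (-2000) + (-2100) + (-3000) + (-700) + (490) + (-1000) + (2100) + (-980) = -8190.
Reducing mod 11: -8190 ≡ 5 (mod 11).
Since F(a, b, c) ≡ 5 ≠ 0 (mod 11), P does NOT lie on the curve.


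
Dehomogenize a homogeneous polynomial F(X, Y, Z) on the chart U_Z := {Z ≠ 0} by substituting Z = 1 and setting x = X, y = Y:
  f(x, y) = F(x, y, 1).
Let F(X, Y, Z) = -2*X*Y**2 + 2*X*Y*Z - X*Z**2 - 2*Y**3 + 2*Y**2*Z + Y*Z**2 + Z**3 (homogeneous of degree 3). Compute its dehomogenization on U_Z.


f(x, y) = -2*x*y**2 + 2*x*y - x - 2*y**3 + 2*y**2 + y + 1

On U_Z we set Z = 1. Each monomial c·X^i·Y^j·Z^k in F becomes c·x^i·y^j·1^k = c·x^i·y^j.
Substituting Z = 1: F(X, Y, 1) = -2*x*y**2 + 2*x*y - x - 2*y**3 + 2*y**2 + y + 1.
Note: deg(f) ≤ deg(F) = 3; strict inequality happens when F is divisible by Z (lost terms).


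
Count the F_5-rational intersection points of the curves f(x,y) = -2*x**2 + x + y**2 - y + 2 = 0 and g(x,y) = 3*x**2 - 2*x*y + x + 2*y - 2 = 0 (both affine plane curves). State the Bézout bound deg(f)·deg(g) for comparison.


Common zeros: ∅; count = 0; Bézout bound = 4.

deg(f) = 2, deg(g) = 2, so Bézout bound = 4.
Scan x ∈ F_5. For each x, list the y ∈ F_5 with f(x, y) ≡ 0 and those with g(x, y) ≡ 0 (mod 5); the common zeros in that column are the intersection.
  x = 0: f ≡ 0 at y ∈ ∅; g ≡ 0 at y ∈ {1}; common: ∅.
  x = 1: f ≡ 0 at y ∈ ∅; g ≡ 0 at y ∈ ∅; common: ∅.
  x = 2: f ≡ 0 at y ∈ ∅; g ≡ 0 at y ∈ {1}; common: ∅.
  x = 3: f ≡ 0 at y ∈ ∅; g ≡ 0 at y ∈ {2}; common: ∅.
  x = 4: f ≡ 0 at y ∈ {3}; g ≡ 0 at y ∈ {0}; common: ∅.
Collecting: common zeros = ∅, so the count is 0.
Comparison with the Bézout bound: 0 ≤ 4 = deg(f)·deg(g), as expected for curves with no common component (the affine F_5-count falls short of the bound because intersections may lie at infinity, over extension fields, or carry multiplicity).


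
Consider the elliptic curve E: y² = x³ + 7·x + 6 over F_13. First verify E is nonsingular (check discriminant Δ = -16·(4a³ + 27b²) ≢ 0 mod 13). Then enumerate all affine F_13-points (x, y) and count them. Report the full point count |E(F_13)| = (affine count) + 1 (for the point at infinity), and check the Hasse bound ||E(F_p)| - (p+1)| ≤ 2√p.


Affine points = {(1, 1), (1, 12), (5, 6), (5, 7), (6, 2), (6, 11), (10, 6), (10, 7), (11, 6), (11, 7)}; affine count = 10; |E(F_13)| = 11.

Discriminant check: Δ ∝ 4a³ + 27b² = 4·7³ + 27·6² = 4·343 + 27·36 ≡ 4 (mod 13). Nonzero ⇒ E is nonsingular.
For each x ∈ F_13, compute rhs = x³ + 7·x + 6 mod 13, then count y ∈ F_13 with y² ≡ rhs.
  x = 0: rhs = 6, matching y values: none (0 points).
  x = 1: rhs = 1, matching y values: 1, 12 (2 points).
  x = 2: rhs = 2, matching y values: none (0 points).
  x = 3: rhs = 2, matching y values: none (0 points).
  x = 4: rhs = 7, matching y values: none (0 points).
  x = 5: rhs = 10, matching y values: 6, 7 (2 points).
  x = 6: rhs = 4, matching y values: 2, 11 (2 points).
  x = 7: rhs = 8, matching y values: none (0 points).
  x = 8: rhs = 2, matching y values: none (0 points).
  x = 9: rhs = 5, matching y values: none (0 points).
  x = 10: rhs = 10, matching y values: 6, 7 (2 points).
  x = 11: rhs = 10, matching y values: 6, 7 (2 points).
  x = 12: rhs = 11, matching y values: none (0 points).
Total affine count: 10.
Full point count |E(F_13)| = 10 + 1 = 11.
Hasse bound: |11 − (13+1)| = |-3| = 3 ≤ 2√13 ≈ 7.2111 ✓.


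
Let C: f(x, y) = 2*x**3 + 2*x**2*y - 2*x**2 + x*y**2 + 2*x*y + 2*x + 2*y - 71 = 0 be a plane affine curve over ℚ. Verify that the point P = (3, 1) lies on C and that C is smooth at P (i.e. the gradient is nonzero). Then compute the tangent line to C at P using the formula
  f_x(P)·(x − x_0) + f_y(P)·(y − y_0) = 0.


Tangent line at P: 59*x + 32*y - 209 = 0.

Step 1: f(3, 1) = 0, so P lies on C.
Step 2: partial derivatives
  f_x(x, y) = 6*x**2 + 4*x*y - 4*x + y**2 + 2*y + 2, f_y(x, y) = 2*x**2 + 2*x*y + 2*x + 2.
  f_x(P) = 59, f_y(P) = 32 (gradient nonzero, so P is smooth).
Step 3: tangent line at P: 59·(x − 3) + 32·(y − 1) = 0.
Expanding: 59*x + 32*y - 209 = 0.


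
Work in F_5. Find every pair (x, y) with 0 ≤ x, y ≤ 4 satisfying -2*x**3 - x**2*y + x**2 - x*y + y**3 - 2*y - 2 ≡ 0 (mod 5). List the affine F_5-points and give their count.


Affine F_5-points: {(1, 4), (3, 1), (4, 1), (4, 2)}; count = 4.

For each of the 25 pairs (x, y) ∈ F_5², evaluate f(x, y) mod 5. Record the zeros.
  x = 0: [0↦3, 1↦2, 2↦2, 3↦4, 4↦4]  zeros at y ∈ ∅
  x = 1: [0↦2, 1↦4, 2↦2, 3↦2, 4↦0]  zeros at y ∈ {4}
  x = 2: [0↦1, 1↦4, 2↦3, 3↦4, 4↦3]  zeros at y ∈ ∅
  x = 3: [0↦3, 1↦0, 2↦3, 3↦3, 4↦1]  zeros at y ∈ {1}
  x = 4: [0↦1, 1↦0, 2↦0, 3↦2, 4↦2]  zeros at y ∈ {1, 2}
Collecting zeros: affine points = {(1, 4), (3, 1), (4, 1), (4, 2)}.
Total count |C(F_5)_aff| = 4.


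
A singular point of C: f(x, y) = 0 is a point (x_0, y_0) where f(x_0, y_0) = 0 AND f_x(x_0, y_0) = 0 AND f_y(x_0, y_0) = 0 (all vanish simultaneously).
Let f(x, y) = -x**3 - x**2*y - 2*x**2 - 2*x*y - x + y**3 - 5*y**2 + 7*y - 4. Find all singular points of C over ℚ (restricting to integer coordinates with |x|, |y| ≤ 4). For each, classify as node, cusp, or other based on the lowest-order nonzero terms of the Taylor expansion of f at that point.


Singular points: {(-1, 2)}; classification: node.

Compute partial derivatives:
  f_x = -3*x**2 - 2*x*y - 4*x - 2*y - 1.
  f_y = -x**2 - 2*x + 3*y**2 - 10*y + 7.
Scan x_0 ∈ {−4, ..., 4}. For each x_0, f_y(x_0, y) is a polynomial in y; find its integer roots y ∈ {−4, ..., 4}, then test f_x and f at those candidates.
  x = -4: f_y(-4, y) = 3*y**2 - 10*y - 1; no integer root y with |y| ≤ 4.
  x = -3: f_y(-3, y) = 3*y**2 - 10*y + 4; no integer root y with |y| ≤ 4.
  x = -2: f_y(-2, y) = 3*y**2 - 10*y + 7; vanishes at y ∈ {1}. (-2, 1): f_x = -3 ≠ 0.
  x = -1: f_y(-1, y) = 3*y**2 - 10*y + 8; vanishes at y ∈ {2}. (-1, 2): f_x = 0, f = 0 — SINGULAR.
  x = 0: f_y(0, y) = 3*y**2 - 10*y + 7; vanishes at y ∈ {1}. (0, 1): f_x = -3 ≠ 0.
  x = 1: f_y(1, y) = 3*y**2 - 10*y + 4; no integer root y with |y| ≤ 4.
  x = 2: f_y(2, y) = 3*y**2 - 10*y - 1; no integer root y with |y| ≤ 4.
  x = 3: f_y(3, y) = 3*y**2 - 10*y - 8; vanishes at y ∈ {4}. (3, 4): f_x = -72 ≠ 0.
  x = 4: f_y(4, y) = 3*y**2 - 10*y - 17; no integer root y with |y| ≤ 4.
Only singular point on the grid: (-1, 2).
Classify: substitute x = -1 + u, y = 2 + v and expand: f = -u**3 - u**2*v - u**2 + v**3 + v**2.
No constant or linear terms (consistent with a singular point). Quadratic part: -u**2 + v**2. Cubic part: -u**3 - u**2*v + v**3.
The quadratic part v**2 - u**2 = (v − u)(v + u) splits into two distinct linear factors, so there are two distinct tangent lines y − 2 = ±(x − -1) — this is a node (ordinary double point).
Classification: node.


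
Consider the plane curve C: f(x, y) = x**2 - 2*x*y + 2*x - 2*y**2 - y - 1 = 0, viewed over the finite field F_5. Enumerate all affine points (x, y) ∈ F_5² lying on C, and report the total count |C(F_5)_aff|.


Affine F_5-points: {(1, 3), (2, 1), (2, 4), (3, 1), (3, 3), (4, 4)}; count = 6.

For each of the 25 pairs (x, y) ∈ F_5², evaluate f(x, y) mod 5. Record the zeros.
  x = 0: [0↦4, 1↦1, 2↦4, 3↦3, 4↦3]  zeros at y ∈ ∅
  x = 1: [0↦2, 1↦2, 2↦3, 3↦0, 4↦3]  zeros at y ∈ {3}
  x = 2: [0↦2, 1↦0, 2↦4, 3↦4, 4↦0]  zeros at y ∈ {1, 4}
  x = 3: [0↦4, 1↦0, 2↦2, 3↦0, 4↦4]  zeros at y ∈ {1, 3}
  x = 4: [0↦3, 1↦2, 2↦2, 3↦3, 4↦0]  zeros at y ∈ {4}
Collecting zeros: affine points = {(1, 3), (2, 1), (2, 4), (3, 1), (3, 3), (4, 4)}.
Total count |C(F_5)_aff| = 6.


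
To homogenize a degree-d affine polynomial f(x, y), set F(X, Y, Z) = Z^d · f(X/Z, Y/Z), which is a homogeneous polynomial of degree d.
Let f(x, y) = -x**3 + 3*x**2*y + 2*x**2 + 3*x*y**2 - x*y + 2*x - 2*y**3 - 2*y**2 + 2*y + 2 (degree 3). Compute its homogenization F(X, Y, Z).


F(X, Y, Z) = -X**3 + 3*X**2*Y + 2*X**2*Z + 3*X*Y**2 - X*Y*Z + 2*X*Z**2 - 2*Y**3 - 2*Y**2*Z + 2*Y*Z**2 + 2*Z**3

deg(f) = 3.
Substitute x = X/Z, y = Y/Z into f, then multiply by Z^3.
  monomial -1·x^3·y^0 ↦ -1·X^3·Y^0·Z^0.
  monomial 3·x^2·y^1 ↦ 3·X^2·Y^1·Z^0.
  monomial 2·x^2·y^0 ↦ 2·X^2·Y^0·Z^1.
  monomial 3·x^1·y^2 ↦ 3·X^1·Y^2·Z^0.
  monomial -1·x^1·y^1 ↦ -1·X^1·Y^1·Z^1.
  monomial 2·x^1·y^0 ↦ 2·X^1·Y^0·Z^2.
  monomial -2·x^0·y^3 ↦ -2·X^0·Y^3·Z^0.
  monomial -2·x^0·y^2 ↦ -2·X^0·Y^2·Z^1.
  monomial 2·x^0·y^1 ↦ 2·X^0·Y^1·Z^2.
  monomial 2·x^0·y^0 ↦ 2·X^0·Y^0·Z^3.
Collecting: F(X, Y, Z) = -X**3 + 3*X**2*Y + 2*X**2*Z + 3*X*Y**2 - X*Y*Z + 2*X*Z**2 - 2*Y**3 - 2*Y**2*Z + 2*Y*Z**2 + 2*Z**3.


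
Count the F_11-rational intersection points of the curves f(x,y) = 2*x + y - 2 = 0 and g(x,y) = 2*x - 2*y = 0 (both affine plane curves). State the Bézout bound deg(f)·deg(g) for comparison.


Common zeros: {(8, 8)}; count = 1; Bézout bound = 1.

deg(f) = 1, deg(g) = 1, so Bézout bound = 1.
Scan x ∈ F_11. For each x, list the y ∈ F_11 with f(x, y) ≡ 0 and those with g(x, y) ≡ 0 (mod 11); the common zeros in that column are the intersection.
  x = 0: f ≡ 0 at y ∈ {2}; g ≡ 0 at y ∈ {0}; common: ∅.
  x = 1: f ≡ 0 at y ∈ {0}; g ≡ 0 at y ∈ {1}; common: ∅.
  x = 2: f ≡ 0 at y ∈ {9}; g ≡ 0 at y ∈ {2}; common: ∅.
  x = 3: f ≡ 0 at y ∈ {7}; g ≡ 0 at y ∈ {3}; common: ∅.
  x = 4: f ≡ 0 at y ∈ {5}; g ≡ 0 at y ∈ {4}; common: ∅.
  x = 5: f ≡ 0 at y ∈ {3}; g ≡ 0 at y ∈ {5}; common: ∅.
  x = 6: f ≡ 0 at y ∈ {1}; g ≡ 0 at y ∈ {6}; common: ∅.
  x = 7: f ≡ 0 at y ∈ {10}; g ≡ 0 at y ∈ {7}; common: ∅.
  x = 8: f ≡ 0 at y ∈ {8}; g ≡ 0 at y ∈ {8}; common: {8}.
  x = 9: f ≡ 0 at y ∈ {6}; g ≡ 0 at y ∈ {9}; common: ∅.
  x = 10: f ≡ 0 at y ∈ {4}; g ≡ 0 at y ∈ {10}; common: ∅.
Collecting: common zeros = {(8, 8)}, so the count is 1.
Comparison with the Bézout bound: 1 ≤ 1 = deg(f)·deg(g), as expected for curves with no common component (the bound is attained).
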